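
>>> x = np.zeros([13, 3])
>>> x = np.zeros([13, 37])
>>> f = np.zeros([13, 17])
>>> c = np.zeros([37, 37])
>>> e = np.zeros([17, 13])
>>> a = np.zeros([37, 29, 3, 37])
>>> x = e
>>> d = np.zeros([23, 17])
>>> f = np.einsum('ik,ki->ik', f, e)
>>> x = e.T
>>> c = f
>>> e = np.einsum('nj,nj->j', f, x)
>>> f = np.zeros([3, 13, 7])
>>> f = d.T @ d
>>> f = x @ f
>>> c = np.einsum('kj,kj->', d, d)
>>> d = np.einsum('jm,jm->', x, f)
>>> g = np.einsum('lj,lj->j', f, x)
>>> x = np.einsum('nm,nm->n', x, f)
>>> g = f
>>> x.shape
(13,)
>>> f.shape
(13, 17)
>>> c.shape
()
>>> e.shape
(17,)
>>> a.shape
(37, 29, 3, 37)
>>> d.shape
()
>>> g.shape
(13, 17)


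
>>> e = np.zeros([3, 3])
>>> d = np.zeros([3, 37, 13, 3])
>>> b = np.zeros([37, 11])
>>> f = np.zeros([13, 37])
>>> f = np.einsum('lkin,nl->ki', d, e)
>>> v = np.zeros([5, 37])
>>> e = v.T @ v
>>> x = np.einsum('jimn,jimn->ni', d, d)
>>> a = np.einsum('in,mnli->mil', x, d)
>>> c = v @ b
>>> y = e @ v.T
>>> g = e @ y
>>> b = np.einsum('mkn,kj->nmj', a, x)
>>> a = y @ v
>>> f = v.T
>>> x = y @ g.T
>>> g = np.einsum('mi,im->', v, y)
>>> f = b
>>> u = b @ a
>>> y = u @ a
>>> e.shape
(37, 37)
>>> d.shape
(3, 37, 13, 3)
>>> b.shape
(13, 3, 37)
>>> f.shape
(13, 3, 37)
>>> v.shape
(5, 37)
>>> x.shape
(37, 37)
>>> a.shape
(37, 37)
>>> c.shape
(5, 11)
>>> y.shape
(13, 3, 37)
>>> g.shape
()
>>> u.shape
(13, 3, 37)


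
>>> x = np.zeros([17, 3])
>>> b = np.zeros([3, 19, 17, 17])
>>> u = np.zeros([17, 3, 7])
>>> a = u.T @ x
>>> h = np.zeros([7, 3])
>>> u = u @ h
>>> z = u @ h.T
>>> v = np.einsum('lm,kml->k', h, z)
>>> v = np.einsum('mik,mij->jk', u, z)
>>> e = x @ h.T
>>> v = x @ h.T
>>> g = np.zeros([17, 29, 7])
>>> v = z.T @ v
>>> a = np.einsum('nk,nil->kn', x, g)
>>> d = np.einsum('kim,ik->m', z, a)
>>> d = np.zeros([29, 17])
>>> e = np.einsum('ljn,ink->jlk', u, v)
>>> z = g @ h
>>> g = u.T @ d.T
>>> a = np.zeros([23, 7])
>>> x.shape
(17, 3)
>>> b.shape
(3, 19, 17, 17)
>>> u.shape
(17, 3, 3)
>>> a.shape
(23, 7)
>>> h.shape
(7, 3)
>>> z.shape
(17, 29, 3)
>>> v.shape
(7, 3, 7)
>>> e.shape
(3, 17, 7)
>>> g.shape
(3, 3, 29)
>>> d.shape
(29, 17)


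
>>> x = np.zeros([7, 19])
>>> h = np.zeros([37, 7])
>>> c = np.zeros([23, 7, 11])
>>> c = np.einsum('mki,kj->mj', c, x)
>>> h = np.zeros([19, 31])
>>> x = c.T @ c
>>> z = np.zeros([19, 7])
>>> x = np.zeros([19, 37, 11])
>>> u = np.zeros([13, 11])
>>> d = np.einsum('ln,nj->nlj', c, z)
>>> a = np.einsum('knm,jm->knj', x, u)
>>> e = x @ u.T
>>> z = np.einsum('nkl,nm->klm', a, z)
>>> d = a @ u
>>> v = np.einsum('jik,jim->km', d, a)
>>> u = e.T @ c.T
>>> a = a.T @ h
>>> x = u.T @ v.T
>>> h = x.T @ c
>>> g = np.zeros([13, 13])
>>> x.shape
(23, 37, 11)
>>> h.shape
(11, 37, 19)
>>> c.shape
(23, 19)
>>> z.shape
(37, 13, 7)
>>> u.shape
(13, 37, 23)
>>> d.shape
(19, 37, 11)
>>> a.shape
(13, 37, 31)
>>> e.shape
(19, 37, 13)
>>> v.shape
(11, 13)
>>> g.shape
(13, 13)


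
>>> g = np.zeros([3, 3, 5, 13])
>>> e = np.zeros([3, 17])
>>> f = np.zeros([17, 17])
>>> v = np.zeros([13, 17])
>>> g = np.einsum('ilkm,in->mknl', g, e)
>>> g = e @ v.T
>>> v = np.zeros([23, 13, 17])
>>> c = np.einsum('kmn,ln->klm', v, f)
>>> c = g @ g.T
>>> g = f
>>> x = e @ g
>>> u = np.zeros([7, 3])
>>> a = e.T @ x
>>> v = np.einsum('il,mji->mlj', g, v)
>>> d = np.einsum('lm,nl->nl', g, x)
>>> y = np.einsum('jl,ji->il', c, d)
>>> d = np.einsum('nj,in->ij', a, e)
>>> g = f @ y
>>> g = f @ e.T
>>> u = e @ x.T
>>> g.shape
(17, 3)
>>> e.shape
(3, 17)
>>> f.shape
(17, 17)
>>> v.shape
(23, 17, 13)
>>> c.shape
(3, 3)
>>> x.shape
(3, 17)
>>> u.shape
(3, 3)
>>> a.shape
(17, 17)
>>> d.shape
(3, 17)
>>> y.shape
(17, 3)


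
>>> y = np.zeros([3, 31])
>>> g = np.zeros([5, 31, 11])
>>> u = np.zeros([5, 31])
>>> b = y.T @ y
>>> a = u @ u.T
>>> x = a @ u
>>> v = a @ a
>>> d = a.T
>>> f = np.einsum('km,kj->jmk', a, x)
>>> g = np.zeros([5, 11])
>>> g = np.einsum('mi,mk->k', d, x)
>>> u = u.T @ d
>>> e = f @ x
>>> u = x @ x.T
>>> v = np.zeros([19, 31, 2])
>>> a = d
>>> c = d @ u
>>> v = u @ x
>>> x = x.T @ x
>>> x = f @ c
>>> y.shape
(3, 31)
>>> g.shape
(31,)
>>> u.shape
(5, 5)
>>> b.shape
(31, 31)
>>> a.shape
(5, 5)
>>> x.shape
(31, 5, 5)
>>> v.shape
(5, 31)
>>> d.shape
(5, 5)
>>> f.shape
(31, 5, 5)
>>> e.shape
(31, 5, 31)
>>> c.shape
(5, 5)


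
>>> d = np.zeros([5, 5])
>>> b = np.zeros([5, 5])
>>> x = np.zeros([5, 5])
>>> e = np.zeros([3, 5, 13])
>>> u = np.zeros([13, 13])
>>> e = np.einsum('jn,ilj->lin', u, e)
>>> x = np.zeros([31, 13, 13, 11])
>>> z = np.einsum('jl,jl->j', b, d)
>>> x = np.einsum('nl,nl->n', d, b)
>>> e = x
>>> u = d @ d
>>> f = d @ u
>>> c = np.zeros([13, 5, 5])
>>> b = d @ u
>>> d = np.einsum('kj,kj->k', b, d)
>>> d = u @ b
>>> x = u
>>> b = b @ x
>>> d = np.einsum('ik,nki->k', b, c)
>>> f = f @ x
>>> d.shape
(5,)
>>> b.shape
(5, 5)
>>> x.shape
(5, 5)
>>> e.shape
(5,)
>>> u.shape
(5, 5)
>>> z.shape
(5,)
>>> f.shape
(5, 5)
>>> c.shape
(13, 5, 5)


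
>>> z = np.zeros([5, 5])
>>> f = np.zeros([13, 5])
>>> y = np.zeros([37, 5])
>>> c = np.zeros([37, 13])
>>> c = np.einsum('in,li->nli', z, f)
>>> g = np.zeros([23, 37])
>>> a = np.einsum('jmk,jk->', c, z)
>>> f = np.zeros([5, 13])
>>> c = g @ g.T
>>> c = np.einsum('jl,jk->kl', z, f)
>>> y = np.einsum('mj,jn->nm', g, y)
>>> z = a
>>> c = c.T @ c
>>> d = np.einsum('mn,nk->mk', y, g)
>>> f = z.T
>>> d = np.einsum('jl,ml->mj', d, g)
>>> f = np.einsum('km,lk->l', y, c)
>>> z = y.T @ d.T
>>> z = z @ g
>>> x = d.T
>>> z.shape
(23, 37)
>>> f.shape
(5,)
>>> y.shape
(5, 23)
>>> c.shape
(5, 5)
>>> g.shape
(23, 37)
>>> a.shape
()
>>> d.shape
(23, 5)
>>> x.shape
(5, 23)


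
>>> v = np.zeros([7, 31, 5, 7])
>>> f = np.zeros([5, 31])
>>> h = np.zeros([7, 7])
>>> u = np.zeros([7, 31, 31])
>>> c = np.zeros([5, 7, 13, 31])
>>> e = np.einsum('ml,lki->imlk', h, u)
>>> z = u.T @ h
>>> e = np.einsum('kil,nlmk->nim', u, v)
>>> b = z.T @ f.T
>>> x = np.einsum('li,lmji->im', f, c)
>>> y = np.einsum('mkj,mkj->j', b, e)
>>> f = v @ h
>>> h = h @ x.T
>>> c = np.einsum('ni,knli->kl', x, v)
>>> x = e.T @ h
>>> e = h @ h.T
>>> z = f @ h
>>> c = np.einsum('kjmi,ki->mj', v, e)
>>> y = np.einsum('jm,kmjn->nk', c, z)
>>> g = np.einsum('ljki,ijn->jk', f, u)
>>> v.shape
(7, 31, 5, 7)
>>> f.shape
(7, 31, 5, 7)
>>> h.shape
(7, 31)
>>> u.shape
(7, 31, 31)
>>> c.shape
(5, 31)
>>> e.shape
(7, 7)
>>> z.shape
(7, 31, 5, 31)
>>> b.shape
(7, 31, 5)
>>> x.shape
(5, 31, 31)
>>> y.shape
(31, 7)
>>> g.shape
(31, 5)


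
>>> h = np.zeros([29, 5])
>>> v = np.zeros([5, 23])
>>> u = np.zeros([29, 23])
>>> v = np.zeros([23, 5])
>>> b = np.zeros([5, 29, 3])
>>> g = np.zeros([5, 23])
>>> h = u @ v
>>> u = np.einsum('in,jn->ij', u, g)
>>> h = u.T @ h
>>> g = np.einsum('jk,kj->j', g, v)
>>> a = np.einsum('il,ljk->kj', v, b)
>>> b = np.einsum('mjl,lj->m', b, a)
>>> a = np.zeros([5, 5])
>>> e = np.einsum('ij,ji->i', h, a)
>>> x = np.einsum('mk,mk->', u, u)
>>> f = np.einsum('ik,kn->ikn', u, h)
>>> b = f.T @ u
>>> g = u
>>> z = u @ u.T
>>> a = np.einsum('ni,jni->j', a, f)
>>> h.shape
(5, 5)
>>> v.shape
(23, 5)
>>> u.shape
(29, 5)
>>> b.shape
(5, 5, 5)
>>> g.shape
(29, 5)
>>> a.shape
(29,)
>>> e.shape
(5,)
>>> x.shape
()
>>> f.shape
(29, 5, 5)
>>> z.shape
(29, 29)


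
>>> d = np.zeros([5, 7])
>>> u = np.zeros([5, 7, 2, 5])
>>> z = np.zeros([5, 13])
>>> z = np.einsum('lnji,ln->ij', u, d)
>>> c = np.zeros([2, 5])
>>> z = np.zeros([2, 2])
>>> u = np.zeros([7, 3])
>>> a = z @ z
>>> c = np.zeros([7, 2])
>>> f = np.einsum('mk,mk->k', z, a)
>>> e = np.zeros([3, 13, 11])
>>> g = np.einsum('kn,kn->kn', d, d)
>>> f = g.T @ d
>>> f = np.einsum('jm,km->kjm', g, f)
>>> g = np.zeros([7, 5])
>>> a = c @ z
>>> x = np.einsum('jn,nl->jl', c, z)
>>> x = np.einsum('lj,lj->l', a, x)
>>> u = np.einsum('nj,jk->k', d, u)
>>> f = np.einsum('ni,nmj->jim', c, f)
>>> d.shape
(5, 7)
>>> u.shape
(3,)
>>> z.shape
(2, 2)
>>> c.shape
(7, 2)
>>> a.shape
(7, 2)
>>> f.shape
(7, 2, 5)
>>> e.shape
(3, 13, 11)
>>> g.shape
(7, 5)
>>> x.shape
(7,)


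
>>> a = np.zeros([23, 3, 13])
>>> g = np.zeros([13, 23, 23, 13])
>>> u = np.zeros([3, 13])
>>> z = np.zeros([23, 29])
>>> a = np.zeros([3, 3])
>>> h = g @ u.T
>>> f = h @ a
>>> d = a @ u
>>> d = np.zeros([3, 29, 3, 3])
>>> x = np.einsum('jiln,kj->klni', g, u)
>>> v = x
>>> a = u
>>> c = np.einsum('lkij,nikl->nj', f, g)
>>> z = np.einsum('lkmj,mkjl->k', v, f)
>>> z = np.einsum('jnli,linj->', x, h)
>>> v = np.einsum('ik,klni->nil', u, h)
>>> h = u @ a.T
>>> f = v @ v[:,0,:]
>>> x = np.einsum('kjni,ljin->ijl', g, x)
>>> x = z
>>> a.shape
(3, 13)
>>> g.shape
(13, 23, 23, 13)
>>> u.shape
(3, 13)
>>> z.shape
()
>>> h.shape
(3, 3)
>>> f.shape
(23, 3, 23)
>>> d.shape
(3, 29, 3, 3)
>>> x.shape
()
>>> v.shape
(23, 3, 23)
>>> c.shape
(13, 3)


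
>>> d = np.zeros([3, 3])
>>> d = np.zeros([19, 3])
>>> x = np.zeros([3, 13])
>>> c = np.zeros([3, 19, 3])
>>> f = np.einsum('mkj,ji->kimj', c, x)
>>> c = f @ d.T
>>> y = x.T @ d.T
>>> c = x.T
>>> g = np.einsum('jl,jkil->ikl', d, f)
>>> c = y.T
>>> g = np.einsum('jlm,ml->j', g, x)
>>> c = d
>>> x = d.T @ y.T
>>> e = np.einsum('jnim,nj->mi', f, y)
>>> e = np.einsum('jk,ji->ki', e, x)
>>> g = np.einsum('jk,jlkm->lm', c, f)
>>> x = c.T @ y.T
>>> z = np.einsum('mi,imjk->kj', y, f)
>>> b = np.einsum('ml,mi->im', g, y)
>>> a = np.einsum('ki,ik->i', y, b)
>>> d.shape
(19, 3)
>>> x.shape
(3, 13)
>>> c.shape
(19, 3)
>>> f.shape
(19, 13, 3, 3)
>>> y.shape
(13, 19)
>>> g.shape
(13, 3)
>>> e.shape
(3, 13)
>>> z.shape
(3, 3)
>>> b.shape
(19, 13)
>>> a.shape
(19,)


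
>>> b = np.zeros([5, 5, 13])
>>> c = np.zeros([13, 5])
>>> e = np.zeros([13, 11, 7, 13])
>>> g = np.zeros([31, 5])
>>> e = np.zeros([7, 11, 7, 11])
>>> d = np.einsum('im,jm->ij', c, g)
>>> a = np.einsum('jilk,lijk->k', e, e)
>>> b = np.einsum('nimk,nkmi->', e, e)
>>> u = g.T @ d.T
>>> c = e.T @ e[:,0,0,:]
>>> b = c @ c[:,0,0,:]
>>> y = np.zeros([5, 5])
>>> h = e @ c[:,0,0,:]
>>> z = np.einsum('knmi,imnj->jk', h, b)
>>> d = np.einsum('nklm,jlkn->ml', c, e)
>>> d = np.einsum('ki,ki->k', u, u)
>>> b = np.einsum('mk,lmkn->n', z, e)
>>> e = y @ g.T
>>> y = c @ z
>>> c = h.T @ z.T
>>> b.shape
(11,)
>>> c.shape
(11, 7, 11, 11)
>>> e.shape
(5, 31)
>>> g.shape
(31, 5)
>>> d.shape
(5,)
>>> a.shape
(11,)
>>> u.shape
(5, 13)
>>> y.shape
(11, 7, 11, 7)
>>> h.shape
(7, 11, 7, 11)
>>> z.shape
(11, 7)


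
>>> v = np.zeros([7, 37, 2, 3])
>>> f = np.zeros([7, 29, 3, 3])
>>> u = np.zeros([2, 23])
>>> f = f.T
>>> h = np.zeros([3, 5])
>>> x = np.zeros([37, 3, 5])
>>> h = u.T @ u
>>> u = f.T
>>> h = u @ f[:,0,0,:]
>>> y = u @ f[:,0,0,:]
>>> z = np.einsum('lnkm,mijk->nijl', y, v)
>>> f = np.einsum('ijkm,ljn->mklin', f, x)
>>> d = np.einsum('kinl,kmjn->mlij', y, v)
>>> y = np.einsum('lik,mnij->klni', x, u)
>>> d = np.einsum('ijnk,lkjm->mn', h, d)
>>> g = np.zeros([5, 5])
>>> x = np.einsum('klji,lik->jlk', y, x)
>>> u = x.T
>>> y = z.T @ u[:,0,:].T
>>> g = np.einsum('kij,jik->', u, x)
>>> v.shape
(7, 37, 2, 3)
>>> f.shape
(7, 29, 37, 3, 5)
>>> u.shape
(5, 37, 29)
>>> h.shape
(7, 29, 3, 7)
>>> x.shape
(29, 37, 5)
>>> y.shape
(7, 2, 37, 5)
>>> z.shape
(29, 37, 2, 7)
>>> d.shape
(2, 3)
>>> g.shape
()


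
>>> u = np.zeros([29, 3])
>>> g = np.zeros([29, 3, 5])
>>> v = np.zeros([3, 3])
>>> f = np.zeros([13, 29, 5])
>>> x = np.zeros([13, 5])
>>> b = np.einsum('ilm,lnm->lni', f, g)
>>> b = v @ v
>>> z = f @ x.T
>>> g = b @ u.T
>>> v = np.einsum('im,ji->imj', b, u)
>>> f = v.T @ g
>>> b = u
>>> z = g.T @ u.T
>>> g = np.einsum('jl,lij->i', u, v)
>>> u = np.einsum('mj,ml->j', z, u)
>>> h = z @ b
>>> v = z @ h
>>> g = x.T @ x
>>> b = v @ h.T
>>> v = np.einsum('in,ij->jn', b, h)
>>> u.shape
(29,)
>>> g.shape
(5, 5)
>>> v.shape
(3, 29)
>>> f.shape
(29, 3, 29)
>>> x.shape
(13, 5)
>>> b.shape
(29, 29)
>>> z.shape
(29, 29)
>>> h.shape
(29, 3)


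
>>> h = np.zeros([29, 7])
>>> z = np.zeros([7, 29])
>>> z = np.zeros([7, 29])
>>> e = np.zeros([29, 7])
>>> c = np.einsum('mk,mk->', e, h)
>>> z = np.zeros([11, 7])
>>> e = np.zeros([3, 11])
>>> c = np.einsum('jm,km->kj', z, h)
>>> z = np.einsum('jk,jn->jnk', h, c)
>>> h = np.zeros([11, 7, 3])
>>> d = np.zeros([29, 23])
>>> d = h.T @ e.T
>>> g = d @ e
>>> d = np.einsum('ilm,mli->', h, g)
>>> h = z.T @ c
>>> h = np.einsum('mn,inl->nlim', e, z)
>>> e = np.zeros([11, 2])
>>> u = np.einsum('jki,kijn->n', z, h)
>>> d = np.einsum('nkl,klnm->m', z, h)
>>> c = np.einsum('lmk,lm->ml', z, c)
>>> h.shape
(11, 7, 29, 3)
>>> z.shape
(29, 11, 7)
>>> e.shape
(11, 2)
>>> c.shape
(11, 29)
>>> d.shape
(3,)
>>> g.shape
(3, 7, 11)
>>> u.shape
(3,)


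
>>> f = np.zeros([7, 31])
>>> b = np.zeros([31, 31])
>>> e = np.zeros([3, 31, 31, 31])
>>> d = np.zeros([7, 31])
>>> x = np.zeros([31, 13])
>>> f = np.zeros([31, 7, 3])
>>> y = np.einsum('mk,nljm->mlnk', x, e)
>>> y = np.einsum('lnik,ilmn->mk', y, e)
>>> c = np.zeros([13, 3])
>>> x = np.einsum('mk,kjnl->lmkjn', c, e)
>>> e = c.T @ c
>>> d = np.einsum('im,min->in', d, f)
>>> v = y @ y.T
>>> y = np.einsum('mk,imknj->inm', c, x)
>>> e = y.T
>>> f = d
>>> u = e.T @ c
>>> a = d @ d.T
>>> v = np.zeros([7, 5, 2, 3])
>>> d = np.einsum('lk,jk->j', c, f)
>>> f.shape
(7, 3)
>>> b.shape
(31, 31)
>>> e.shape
(13, 31, 31)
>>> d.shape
(7,)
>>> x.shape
(31, 13, 3, 31, 31)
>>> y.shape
(31, 31, 13)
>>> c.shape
(13, 3)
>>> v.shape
(7, 5, 2, 3)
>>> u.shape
(31, 31, 3)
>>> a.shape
(7, 7)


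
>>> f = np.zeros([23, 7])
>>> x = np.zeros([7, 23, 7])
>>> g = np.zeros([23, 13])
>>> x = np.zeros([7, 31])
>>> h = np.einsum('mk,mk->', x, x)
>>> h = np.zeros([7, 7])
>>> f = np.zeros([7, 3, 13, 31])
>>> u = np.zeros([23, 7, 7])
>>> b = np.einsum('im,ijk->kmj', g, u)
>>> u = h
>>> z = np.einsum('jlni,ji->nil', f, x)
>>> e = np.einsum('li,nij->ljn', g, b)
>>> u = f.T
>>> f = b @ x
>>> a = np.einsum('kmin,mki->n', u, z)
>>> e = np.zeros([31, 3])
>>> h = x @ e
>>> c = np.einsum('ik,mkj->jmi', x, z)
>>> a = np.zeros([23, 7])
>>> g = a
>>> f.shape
(7, 13, 31)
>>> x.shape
(7, 31)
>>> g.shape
(23, 7)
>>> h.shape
(7, 3)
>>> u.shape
(31, 13, 3, 7)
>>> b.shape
(7, 13, 7)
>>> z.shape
(13, 31, 3)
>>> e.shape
(31, 3)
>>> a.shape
(23, 7)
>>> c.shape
(3, 13, 7)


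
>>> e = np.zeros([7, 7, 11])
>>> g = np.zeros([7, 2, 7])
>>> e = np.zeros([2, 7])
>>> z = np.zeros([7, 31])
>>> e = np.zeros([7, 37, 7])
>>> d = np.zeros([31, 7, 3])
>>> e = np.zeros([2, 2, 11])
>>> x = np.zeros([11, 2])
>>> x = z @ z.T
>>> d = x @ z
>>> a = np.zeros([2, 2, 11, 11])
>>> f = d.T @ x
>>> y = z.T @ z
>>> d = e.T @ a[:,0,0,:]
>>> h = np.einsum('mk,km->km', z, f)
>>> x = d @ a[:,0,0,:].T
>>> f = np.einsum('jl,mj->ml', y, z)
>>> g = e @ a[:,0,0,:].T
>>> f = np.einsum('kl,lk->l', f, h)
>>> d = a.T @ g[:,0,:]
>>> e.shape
(2, 2, 11)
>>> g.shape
(2, 2, 2)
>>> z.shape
(7, 31)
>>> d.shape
(11, 11, 2, 2)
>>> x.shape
(11, 2, 2)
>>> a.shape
(2, 2, 11, 11)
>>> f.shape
(31,)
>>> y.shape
(31, 31)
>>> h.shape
(31, 7)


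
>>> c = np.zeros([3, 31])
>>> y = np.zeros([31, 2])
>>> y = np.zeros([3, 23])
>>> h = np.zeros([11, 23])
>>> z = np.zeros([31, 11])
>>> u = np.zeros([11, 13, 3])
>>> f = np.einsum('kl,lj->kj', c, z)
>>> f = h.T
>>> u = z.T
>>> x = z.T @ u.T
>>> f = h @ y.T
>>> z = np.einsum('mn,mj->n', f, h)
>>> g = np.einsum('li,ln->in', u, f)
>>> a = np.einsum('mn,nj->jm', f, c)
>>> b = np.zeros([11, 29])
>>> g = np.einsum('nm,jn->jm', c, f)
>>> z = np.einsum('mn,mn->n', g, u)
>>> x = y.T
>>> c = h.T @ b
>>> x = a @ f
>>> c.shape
(23, 29)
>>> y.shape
(3, 23)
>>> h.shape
(11, 23)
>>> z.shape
(31,)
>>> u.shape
(11, 31)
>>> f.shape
(11, 3)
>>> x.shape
(31, 3)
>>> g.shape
(11, 31)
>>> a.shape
(31, 11)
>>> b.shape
(11, 29)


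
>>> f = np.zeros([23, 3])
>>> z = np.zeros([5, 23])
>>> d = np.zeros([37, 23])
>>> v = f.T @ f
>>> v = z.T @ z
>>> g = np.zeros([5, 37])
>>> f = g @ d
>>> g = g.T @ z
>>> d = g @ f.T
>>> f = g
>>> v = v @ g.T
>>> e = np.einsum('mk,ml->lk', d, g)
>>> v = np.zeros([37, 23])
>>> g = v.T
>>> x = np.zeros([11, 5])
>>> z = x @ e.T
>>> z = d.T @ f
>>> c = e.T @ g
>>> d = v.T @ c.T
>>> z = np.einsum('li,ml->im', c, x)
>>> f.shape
(37, 23)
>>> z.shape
(37, 11)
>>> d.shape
(23, 5)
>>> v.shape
(37, 23)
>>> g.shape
(23, 37)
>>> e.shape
(23, 5)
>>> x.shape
(11, 5)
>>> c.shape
(5, 37)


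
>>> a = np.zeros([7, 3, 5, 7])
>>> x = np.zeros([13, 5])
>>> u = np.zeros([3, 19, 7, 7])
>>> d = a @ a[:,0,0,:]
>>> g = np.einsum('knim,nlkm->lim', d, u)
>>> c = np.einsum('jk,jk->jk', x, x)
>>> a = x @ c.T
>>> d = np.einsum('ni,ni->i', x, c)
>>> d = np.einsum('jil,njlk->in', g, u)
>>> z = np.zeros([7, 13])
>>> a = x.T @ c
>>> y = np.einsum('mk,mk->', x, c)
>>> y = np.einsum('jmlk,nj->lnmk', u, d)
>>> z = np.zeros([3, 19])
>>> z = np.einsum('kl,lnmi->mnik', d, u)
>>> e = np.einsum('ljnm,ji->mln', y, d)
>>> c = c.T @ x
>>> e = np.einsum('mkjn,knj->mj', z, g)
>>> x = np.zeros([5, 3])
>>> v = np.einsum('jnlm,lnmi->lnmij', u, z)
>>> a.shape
(5, 5)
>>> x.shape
(5, 3)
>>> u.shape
(3, 19, 7, 7)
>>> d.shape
(5, 3)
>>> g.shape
(19, 5, 7)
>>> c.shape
(5, 5)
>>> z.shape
(7, 19, 7, 5)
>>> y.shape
(7, 5, 19, 7)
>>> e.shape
(7, 7)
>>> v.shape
(7, 19, 7, 5, 3)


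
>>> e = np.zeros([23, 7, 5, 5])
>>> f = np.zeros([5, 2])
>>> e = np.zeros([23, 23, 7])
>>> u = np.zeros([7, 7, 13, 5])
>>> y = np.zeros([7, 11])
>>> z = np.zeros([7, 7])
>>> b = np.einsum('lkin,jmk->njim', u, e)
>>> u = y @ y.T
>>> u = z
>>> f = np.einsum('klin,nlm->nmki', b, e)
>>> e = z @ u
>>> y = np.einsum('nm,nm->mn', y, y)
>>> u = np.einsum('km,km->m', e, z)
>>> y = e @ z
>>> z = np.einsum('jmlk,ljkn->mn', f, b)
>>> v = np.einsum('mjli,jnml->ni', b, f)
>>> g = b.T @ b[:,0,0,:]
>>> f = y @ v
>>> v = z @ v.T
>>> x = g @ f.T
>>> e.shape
(7, 7)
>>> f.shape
(7, 23)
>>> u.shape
(7,)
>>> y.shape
(7, 7)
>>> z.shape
(7, 23)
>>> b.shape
(5, 23, 13, 23)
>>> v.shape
(7, 7)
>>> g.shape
(23, 13, 23, 23)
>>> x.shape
(23, 13, 23, 7)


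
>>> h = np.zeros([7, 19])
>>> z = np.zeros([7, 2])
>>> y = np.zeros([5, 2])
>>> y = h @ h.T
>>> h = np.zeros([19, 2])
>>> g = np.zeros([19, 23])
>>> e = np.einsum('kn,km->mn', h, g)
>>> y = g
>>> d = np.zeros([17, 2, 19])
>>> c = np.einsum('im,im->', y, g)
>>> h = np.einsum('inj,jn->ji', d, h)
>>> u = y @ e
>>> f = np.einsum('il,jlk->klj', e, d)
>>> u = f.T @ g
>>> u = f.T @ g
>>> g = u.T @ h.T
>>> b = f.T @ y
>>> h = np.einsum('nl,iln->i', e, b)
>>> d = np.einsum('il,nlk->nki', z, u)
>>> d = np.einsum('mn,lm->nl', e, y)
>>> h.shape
(17,)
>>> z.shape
(7, 2)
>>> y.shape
(19, 23)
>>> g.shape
(23, 2, 19)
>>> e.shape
(23, 2)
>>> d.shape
(2, 19)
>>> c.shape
()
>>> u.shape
(17, 2, 23)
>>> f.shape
(19, 2, 17)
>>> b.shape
(17, 2, 23)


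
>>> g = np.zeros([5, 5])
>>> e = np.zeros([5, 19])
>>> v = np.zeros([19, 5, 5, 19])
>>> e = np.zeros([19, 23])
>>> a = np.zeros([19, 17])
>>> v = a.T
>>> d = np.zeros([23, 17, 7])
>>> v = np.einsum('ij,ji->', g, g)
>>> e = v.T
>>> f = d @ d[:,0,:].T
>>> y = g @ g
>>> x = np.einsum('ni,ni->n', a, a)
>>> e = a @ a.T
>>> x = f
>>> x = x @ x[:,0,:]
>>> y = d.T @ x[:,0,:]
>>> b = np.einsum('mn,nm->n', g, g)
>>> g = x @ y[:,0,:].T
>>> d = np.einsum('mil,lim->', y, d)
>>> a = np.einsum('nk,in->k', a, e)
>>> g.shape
(23, 17, 7)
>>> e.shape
(19, 19)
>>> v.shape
()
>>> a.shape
(17,)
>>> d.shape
()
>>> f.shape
(23, 17, 23)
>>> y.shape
(7, 17, 23)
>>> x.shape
(23, 17, 23)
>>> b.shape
(5,)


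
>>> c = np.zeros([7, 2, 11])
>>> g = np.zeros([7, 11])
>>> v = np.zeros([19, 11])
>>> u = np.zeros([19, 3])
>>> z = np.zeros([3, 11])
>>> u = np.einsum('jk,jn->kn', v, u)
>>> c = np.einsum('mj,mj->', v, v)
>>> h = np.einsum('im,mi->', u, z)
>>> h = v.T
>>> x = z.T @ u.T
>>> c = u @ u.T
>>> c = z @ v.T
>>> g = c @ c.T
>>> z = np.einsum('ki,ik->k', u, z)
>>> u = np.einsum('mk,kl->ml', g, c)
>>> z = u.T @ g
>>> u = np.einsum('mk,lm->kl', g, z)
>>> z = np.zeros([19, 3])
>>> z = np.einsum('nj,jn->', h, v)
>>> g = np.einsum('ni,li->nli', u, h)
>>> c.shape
(3, 19)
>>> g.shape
(3, 11, 19)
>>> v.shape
(19, 11)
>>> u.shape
(3, 19)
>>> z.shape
()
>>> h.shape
(11, 19)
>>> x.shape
(11, 11)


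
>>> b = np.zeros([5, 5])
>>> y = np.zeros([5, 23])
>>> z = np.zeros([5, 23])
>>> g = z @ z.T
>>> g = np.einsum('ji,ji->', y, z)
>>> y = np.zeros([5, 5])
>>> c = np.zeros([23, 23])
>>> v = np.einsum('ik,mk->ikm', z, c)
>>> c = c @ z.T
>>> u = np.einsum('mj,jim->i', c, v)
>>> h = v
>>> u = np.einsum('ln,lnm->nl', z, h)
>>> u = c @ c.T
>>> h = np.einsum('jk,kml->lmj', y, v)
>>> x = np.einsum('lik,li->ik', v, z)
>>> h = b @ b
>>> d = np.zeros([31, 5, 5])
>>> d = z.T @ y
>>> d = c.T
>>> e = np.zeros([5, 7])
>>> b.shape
(5, 5)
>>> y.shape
(5, 5)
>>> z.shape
(5, 23)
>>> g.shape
()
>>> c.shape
(23, 5)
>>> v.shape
(5, 23, 23)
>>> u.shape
(23, 23)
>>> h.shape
(5, 5)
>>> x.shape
(23, 23)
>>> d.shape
(5, 23)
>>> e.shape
(5, 7)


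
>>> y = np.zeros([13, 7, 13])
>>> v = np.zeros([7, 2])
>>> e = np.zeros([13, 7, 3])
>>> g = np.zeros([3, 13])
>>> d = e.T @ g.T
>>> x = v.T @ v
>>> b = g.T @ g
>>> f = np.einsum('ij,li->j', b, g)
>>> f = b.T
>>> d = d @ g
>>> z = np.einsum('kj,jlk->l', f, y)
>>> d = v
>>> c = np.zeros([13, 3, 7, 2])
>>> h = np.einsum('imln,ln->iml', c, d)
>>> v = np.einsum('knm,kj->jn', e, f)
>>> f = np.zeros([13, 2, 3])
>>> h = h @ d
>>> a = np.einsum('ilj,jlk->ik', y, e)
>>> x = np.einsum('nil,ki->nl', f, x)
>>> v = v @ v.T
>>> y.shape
(13, 7, 13)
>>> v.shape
(13, 13)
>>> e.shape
(13, 7, 3)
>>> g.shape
(3, 13)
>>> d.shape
(7, 2)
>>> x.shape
(13, 3)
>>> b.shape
(13, 13)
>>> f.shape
(13, 2, 3)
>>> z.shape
(7,)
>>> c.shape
(13, 3, 7, 2)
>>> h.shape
(13, 3, 2)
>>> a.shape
(13, 3)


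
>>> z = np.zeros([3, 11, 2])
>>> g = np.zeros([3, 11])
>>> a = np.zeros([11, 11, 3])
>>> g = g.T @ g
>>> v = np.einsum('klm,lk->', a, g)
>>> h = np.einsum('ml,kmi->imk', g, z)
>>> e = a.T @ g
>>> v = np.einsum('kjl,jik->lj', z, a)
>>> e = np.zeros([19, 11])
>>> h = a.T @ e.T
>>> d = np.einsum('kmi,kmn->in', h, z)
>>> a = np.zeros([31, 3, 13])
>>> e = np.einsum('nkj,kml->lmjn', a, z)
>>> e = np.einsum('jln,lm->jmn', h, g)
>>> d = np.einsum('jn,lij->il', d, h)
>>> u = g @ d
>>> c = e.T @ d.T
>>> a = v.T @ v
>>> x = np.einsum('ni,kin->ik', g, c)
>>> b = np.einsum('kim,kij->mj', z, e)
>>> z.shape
(3, 11, 2)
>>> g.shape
(11, 11)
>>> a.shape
(11, 11)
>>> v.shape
(2, 11)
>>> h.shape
(3, 11, 19)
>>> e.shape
(3, 11, 19)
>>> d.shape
(11, 3)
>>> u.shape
(11, 3)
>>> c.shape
(19, 11, 11)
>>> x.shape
(11, 19)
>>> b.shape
(2, 19)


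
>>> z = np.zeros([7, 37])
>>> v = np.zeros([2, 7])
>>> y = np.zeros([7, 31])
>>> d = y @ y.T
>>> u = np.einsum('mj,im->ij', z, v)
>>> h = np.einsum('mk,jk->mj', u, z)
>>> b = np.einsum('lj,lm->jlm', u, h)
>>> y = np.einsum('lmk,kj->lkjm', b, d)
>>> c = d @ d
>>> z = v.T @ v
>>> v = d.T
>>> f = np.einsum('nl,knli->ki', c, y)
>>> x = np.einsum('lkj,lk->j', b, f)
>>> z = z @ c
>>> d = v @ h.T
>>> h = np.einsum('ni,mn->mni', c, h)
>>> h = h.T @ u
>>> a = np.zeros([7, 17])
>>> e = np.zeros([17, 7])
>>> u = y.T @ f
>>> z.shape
(7, 7)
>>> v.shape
(7, 7)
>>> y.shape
(37, 7, 7, 2)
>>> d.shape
(7, 2)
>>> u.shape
(2, 7, 7, 2)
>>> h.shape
(7, 7, 37)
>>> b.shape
(37, 2, 7)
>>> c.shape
(7, 7)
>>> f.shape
(37, 2)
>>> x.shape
(7,)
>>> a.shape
(7, 17)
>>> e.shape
(17, 7)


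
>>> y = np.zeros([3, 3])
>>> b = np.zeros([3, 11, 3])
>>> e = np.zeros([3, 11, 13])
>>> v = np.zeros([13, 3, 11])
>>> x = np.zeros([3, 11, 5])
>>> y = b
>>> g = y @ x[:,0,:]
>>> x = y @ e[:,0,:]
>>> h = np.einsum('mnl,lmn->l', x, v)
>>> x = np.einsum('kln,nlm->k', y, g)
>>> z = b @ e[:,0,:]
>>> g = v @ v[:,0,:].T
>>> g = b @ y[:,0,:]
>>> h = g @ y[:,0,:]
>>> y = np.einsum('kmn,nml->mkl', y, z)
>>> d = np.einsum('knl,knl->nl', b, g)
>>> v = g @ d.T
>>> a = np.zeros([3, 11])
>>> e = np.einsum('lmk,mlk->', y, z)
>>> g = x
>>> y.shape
(11, 3, 13)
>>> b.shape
(3, 11, 3)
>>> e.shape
()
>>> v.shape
(3, 11, 11)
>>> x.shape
(3,)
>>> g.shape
(3,)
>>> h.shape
(3, 11, 3)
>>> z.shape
(3, 11, 13)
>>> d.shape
(11, 3)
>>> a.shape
(3, 11)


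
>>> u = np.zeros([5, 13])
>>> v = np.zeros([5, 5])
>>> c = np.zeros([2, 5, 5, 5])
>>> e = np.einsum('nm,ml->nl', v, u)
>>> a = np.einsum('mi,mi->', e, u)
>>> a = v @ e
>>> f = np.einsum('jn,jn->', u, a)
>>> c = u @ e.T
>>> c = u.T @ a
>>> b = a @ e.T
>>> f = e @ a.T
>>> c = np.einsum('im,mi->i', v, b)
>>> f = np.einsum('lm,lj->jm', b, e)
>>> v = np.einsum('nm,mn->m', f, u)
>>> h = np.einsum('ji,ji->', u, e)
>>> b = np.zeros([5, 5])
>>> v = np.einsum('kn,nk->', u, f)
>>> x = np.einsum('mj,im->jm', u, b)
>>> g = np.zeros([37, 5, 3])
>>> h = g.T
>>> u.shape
(5, 13)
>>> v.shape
()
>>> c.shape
(5,)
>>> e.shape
(5, 13)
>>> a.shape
(5, 13)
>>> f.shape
(13, 5)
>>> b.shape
(5, 5)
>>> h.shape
(3, 5, 37)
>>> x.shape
(13, 5)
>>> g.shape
(37, 5, 3)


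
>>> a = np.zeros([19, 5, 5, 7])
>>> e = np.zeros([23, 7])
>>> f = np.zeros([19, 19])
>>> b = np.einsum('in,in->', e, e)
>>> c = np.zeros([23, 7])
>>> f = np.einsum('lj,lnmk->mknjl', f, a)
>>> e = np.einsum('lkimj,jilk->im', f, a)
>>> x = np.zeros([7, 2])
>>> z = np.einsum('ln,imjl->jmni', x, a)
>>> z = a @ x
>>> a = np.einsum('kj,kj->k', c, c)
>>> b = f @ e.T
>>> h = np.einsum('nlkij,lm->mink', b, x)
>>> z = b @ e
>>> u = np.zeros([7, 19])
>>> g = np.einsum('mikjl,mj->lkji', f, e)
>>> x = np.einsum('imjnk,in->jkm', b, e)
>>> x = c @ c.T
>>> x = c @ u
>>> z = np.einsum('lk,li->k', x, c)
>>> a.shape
(23,)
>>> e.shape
(5, 19)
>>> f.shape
(5, 7, 5, 19, 19)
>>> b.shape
(5, 7, 5, 19, 5)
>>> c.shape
(23, 7)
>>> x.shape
(23, 19)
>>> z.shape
(19,)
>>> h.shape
(2, 19, 5, 5)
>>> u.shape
(7, 19)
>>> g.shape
(19, 5, 19, 7)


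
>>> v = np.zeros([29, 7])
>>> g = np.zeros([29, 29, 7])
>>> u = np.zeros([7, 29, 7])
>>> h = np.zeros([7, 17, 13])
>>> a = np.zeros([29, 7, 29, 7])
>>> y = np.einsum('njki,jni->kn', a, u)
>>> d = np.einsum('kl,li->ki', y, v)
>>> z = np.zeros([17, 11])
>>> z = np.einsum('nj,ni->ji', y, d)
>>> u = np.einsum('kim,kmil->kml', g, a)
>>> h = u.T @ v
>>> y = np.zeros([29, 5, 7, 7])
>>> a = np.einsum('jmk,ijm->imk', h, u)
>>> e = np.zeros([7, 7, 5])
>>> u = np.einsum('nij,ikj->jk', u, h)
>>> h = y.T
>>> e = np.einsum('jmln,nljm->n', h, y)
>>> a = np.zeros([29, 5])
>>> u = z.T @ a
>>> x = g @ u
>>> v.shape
(29, 7)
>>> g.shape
(29, 29, 7)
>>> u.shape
(7, 5)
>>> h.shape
(7, 7, 5, 29)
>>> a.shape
(29, 5)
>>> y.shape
(29, 5, 7, 7)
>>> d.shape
(29, 7)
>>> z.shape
(29, 7)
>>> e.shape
(29,)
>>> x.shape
(29, 29, 5)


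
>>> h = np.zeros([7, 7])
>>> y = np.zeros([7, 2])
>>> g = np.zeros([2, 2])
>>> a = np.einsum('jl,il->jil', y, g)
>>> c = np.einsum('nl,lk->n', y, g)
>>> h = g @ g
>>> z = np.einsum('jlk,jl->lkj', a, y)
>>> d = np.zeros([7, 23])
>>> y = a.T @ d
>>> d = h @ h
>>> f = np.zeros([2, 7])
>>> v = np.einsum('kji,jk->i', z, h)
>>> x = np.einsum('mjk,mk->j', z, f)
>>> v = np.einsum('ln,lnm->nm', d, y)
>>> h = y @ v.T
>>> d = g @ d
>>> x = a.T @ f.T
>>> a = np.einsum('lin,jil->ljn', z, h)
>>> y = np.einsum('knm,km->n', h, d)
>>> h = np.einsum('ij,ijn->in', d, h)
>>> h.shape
(2, 2)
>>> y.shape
(2,)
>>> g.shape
(2, 2)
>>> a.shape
(2, 2, 7)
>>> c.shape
(7,)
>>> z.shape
(2, 2, 7)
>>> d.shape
(2, 2)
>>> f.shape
(2, 7)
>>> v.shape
(2, 23)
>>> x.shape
(2, 2, 2)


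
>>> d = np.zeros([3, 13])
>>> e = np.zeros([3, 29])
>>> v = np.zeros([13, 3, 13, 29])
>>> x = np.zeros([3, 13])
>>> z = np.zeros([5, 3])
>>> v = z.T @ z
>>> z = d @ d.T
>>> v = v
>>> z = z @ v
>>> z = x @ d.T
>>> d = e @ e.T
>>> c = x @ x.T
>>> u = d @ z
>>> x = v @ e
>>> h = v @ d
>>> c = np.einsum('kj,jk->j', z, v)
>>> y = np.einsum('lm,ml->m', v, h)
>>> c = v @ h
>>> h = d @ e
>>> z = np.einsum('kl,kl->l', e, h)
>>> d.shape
(3, 3)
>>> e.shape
(3, 29)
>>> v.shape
(3, 3)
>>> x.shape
(3, 29)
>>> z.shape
(29,)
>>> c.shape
(3, 3)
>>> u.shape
(3, 3)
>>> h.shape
(3, 29)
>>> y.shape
(3,)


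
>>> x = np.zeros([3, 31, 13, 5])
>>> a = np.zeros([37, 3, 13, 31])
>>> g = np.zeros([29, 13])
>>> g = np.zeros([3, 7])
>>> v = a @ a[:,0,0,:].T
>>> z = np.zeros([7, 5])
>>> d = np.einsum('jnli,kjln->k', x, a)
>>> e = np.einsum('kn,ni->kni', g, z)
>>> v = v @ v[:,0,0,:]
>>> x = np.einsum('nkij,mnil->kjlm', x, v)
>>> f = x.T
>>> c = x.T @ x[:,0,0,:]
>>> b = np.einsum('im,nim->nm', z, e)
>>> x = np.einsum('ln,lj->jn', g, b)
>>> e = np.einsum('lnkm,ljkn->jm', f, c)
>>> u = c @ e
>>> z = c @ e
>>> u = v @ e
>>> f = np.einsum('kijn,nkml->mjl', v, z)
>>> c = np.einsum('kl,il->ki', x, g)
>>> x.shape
(5, 7)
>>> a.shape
(37, 3, 13, 31)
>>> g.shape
(3, 7)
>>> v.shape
(37, 3, 13, 37)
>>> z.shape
(37, 37, 5, 31)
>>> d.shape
(37,)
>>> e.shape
(37, 31)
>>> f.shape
(5, 13, 31)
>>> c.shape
(5, 3)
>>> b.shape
(3, 5)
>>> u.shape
(37, 3, 13, 31)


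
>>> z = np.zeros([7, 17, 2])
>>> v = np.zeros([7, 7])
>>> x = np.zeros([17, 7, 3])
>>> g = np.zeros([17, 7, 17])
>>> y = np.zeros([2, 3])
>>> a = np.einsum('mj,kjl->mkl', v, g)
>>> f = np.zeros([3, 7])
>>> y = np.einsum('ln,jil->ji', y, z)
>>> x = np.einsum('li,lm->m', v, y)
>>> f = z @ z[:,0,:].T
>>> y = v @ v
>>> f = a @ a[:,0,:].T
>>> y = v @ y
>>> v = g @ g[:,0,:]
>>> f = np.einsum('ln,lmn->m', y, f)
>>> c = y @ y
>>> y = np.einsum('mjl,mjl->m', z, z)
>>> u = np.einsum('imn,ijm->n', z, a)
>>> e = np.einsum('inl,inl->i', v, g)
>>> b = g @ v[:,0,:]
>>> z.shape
(7, 17, 2)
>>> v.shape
(17, 7, 17)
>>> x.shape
(17,)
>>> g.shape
(17, 7, 17)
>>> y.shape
(7,)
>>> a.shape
(7, 17, 17)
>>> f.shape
(17,)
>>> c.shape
(7, 7)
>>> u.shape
(2,)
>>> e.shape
(17,)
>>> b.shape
(17, 7, 17)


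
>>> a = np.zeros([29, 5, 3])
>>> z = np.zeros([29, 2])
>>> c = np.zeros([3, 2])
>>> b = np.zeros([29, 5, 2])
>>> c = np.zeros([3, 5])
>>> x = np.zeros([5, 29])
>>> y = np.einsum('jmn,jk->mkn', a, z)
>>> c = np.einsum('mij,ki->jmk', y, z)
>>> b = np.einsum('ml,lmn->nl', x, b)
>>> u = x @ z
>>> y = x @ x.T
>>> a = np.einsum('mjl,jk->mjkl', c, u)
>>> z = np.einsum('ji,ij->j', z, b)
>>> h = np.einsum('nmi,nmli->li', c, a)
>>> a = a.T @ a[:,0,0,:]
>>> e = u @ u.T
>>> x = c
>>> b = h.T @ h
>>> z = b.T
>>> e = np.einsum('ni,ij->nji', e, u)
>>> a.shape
(29, 2, 5, 29)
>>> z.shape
(29, 29)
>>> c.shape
(3, 5, 29)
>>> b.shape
(29, 29)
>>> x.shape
(3, 5, 29)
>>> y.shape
(5, 5)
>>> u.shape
(5, 2)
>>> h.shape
(2, 29)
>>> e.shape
(5, 2, 5)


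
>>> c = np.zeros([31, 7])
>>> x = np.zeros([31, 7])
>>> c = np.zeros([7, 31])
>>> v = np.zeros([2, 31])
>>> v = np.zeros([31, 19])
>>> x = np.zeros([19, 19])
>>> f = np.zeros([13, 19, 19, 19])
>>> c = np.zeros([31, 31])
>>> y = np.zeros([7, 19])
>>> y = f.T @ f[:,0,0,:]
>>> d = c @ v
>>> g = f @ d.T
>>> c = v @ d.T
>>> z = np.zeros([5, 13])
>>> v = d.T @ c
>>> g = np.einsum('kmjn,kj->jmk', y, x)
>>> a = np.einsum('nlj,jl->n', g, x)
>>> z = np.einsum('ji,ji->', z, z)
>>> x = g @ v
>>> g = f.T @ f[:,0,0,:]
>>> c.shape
(31, 31)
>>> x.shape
(19, 19, 31)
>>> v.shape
(19, 31)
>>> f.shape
(13, 19, 19, 19)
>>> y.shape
(19, 19, 19, 19)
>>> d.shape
(31, 19)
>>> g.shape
(19, 19, 19, 19)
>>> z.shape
()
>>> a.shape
(19,)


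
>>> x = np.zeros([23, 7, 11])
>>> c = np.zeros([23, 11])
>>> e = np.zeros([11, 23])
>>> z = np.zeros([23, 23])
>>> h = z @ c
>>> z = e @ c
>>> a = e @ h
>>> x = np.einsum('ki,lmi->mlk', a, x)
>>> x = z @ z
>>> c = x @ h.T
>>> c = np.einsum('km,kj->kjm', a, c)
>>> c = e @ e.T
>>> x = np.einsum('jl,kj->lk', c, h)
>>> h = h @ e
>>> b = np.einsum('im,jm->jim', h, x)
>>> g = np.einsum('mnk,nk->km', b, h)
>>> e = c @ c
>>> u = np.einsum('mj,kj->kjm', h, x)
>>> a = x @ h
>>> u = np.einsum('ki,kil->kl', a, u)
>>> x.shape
(11, 23)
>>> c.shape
(11, 11)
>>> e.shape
(11, 11)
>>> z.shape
(11, 11)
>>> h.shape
(23, 23)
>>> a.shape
(11, 23)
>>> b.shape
(11, 23, 23)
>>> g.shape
(23, 11)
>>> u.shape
(11, 23)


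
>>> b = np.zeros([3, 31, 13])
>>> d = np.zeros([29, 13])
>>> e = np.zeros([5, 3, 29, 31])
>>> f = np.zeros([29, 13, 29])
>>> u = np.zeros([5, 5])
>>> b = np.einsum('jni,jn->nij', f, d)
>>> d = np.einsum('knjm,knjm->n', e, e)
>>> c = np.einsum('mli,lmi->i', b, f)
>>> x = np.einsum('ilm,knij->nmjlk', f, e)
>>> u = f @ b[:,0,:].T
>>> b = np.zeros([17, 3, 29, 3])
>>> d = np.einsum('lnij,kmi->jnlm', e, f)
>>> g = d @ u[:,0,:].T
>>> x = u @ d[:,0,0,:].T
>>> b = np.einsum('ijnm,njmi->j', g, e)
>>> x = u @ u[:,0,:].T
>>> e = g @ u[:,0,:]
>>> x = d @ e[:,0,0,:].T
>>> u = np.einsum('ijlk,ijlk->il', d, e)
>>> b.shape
(3,)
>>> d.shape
(31, 3, 5, 13)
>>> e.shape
(31, 3, 5, 13)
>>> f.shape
(29, 13, 29)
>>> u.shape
(31, 5)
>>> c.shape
(29,)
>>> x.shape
(31, 3, 5, 31)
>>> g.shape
(31, 3, 5, 29)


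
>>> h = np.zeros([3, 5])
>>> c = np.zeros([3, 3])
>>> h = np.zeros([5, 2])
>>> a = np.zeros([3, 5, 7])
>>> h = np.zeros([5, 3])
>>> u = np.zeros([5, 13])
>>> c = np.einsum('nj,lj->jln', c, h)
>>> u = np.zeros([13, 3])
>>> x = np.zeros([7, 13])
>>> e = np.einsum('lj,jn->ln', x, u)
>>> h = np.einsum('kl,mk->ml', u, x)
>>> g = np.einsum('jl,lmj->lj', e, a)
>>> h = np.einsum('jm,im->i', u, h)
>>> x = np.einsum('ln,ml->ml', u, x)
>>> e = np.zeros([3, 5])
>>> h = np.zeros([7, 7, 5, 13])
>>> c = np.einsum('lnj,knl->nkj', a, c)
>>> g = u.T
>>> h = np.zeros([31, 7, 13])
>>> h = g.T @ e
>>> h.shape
(13, 5)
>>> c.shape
(5, 3, 7)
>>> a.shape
(3, 5, 7)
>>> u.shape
(13, 3)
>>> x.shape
(7, 13)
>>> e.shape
(3, 5)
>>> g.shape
(3, 13)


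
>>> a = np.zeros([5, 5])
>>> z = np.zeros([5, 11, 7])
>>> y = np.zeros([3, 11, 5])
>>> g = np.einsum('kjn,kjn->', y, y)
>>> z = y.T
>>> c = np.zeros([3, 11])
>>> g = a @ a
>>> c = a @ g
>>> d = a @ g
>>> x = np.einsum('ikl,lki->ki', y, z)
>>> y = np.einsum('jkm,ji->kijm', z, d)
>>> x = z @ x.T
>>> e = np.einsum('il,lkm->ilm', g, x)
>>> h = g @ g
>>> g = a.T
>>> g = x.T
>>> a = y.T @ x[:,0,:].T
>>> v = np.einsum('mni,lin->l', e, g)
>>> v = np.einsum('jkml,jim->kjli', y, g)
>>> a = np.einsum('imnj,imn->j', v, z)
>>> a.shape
(11,)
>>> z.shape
(5, 11, 3)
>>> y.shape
(11, 5, 5, 3)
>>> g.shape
(11, 11, 5)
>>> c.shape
(5, 5)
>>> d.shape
(5, 5)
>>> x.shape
(5, 11, 11)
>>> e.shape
(5, 5, 11)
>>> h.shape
(5, 5)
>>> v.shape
(5, 11, 3, 11)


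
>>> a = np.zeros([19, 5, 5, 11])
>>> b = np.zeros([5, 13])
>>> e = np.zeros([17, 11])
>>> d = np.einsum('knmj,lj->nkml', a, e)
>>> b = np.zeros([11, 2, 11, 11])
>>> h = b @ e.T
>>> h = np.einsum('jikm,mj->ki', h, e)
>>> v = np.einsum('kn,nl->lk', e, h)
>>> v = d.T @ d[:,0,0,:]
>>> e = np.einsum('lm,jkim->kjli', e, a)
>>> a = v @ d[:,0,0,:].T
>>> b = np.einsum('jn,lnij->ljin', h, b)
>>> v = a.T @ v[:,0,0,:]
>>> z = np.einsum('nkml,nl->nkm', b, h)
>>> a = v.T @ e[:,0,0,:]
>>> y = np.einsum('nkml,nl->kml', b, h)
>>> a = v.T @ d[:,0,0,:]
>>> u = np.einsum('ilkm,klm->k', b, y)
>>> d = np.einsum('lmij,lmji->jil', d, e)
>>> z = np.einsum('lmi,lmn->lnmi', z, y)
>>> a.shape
(17, 5, 19, 17)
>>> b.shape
(11, 11, 11, 2)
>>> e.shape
(5, 19, 17, 5)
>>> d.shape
(17, 5, 5)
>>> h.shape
(11, 2)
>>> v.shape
(5, 19, 5, 17)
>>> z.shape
(11, 2, 11, 11)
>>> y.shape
(11, 11, 2)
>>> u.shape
(11,)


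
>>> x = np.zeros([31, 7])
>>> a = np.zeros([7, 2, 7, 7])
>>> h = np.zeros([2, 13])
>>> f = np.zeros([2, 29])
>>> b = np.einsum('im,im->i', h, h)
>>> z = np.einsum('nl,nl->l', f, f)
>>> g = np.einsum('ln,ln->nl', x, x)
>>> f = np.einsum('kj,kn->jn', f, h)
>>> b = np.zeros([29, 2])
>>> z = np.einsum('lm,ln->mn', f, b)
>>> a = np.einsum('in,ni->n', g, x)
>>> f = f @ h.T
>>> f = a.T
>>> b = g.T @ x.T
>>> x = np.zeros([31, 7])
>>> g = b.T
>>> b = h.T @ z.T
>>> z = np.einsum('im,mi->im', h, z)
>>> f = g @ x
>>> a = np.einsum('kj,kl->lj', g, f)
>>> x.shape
(31, 7)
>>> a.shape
(7, 31)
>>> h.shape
(2, 13)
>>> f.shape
(31, 7)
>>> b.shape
(13, 13)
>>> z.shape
(2, 13)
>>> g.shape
(31, 31)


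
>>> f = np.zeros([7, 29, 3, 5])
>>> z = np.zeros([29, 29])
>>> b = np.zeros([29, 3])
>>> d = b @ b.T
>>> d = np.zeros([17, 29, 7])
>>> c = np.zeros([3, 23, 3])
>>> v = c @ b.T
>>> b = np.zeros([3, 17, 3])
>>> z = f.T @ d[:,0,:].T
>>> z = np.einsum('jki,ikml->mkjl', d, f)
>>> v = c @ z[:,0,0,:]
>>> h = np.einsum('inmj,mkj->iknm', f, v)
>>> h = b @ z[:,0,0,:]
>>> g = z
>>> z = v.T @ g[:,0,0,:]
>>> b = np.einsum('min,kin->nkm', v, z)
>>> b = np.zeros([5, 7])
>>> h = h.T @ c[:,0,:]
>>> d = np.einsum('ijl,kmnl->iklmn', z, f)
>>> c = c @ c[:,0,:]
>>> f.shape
(7, 29, 3, 5)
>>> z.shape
(5, 23, 5)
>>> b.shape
(5, 7)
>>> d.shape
(5, 7, 5, 29, 3)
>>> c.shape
(3, 23, 3)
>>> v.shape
(3, 23, 5)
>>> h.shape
(5, 17, 3)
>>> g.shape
(3, 29, 17, 5)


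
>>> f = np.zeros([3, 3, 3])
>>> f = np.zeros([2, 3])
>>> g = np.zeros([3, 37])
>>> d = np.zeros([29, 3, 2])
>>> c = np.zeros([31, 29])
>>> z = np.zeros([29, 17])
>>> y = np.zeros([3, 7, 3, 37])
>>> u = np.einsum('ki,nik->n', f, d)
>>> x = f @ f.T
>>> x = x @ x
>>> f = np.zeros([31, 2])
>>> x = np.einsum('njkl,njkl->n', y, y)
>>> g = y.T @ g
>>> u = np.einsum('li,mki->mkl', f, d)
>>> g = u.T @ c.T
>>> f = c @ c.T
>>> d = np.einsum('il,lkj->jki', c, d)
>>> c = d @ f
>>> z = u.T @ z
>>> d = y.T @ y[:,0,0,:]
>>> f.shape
(31, 31)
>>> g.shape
(31, 3, 31)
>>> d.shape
(37, 3, 7, 37)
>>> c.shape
(2, 3, 31)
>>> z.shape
(31, 3, 17)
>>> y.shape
(3, 7, 3, 37)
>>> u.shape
(29, 3, 31)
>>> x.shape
(3,)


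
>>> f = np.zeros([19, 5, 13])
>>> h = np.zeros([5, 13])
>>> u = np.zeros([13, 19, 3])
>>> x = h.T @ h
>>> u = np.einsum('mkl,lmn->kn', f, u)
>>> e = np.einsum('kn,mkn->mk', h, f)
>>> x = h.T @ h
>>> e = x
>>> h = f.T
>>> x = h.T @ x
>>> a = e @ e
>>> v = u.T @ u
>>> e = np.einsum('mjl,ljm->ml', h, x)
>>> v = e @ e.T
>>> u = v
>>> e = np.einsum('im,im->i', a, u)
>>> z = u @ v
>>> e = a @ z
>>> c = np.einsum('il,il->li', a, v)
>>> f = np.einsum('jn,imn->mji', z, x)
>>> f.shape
(5, 13, 19)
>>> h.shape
(13, 5, 19)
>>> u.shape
(13, 13)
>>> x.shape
(19, 5, 13)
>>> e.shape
(13, 13)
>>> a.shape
(13, 13)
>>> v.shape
(13, 13)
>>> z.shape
(13, 13)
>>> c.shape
(13, 13)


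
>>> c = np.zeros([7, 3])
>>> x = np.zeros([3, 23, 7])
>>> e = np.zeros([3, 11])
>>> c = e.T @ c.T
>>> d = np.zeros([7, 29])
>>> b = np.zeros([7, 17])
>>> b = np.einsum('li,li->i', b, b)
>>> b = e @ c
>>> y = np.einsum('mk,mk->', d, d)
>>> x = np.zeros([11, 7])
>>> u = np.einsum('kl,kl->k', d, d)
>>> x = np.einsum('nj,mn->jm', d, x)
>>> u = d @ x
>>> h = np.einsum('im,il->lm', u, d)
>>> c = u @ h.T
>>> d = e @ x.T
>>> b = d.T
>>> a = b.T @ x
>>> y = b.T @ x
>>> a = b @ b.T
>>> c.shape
(7, 29)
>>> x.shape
(29, 11)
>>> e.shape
(3, 11)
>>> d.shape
(3, 29)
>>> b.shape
(29, 3)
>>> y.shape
(3, 11)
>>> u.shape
(7, 11)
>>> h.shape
(29, 11)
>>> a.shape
(29, 29)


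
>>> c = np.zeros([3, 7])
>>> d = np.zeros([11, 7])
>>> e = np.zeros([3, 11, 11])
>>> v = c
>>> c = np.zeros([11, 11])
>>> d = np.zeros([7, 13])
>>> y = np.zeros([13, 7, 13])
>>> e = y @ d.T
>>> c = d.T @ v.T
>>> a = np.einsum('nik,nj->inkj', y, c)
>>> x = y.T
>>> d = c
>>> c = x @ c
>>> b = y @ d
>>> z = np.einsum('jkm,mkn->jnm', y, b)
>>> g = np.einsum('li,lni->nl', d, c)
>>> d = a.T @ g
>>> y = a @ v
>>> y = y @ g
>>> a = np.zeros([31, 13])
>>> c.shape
(13, 7, 3)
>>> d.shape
(3, 13, 13, 13)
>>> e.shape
(13, 7, 7)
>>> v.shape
(3, 7)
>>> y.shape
(7, 13, 13, 13)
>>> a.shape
(31, 13)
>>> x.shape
(13, 7, 13)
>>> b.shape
(13, 7, 3)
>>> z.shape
(13, 3, 13)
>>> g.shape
(7, 13)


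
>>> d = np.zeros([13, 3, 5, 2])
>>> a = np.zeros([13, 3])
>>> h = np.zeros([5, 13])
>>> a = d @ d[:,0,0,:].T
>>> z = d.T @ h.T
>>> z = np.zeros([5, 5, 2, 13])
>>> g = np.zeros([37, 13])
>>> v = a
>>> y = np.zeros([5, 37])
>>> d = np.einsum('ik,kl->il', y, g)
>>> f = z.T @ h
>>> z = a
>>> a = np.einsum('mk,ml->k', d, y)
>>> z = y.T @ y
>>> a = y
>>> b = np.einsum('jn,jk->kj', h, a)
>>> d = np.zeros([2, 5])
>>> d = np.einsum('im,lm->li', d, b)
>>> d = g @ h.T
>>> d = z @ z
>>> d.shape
(37, 37)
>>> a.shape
(5, 37)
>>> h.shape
(5, 13)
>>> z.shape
(37, 37)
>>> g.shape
(37, 13)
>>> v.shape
(13, 3, 5, 13)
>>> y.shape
(5, 37)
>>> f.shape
(13, 2, 5, 13)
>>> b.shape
(37, 5)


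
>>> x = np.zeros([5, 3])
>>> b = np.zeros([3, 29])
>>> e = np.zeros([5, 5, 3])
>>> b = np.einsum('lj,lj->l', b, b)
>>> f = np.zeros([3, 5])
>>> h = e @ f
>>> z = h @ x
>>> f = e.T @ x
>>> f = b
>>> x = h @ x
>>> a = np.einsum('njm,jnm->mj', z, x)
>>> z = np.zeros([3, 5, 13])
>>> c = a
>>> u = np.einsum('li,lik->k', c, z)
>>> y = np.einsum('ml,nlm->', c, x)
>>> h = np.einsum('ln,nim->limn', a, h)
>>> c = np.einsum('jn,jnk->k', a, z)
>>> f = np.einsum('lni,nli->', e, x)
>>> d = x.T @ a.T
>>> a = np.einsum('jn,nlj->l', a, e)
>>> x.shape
(5, 5, 3)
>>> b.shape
(3,)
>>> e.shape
(5, 5, 3)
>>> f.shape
()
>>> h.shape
(3, 5, 5, 5)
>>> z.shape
(3, 5, 13)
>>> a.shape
(5,)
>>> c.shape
(13,)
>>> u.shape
(13,)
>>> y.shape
()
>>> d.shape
(3, 5, 3)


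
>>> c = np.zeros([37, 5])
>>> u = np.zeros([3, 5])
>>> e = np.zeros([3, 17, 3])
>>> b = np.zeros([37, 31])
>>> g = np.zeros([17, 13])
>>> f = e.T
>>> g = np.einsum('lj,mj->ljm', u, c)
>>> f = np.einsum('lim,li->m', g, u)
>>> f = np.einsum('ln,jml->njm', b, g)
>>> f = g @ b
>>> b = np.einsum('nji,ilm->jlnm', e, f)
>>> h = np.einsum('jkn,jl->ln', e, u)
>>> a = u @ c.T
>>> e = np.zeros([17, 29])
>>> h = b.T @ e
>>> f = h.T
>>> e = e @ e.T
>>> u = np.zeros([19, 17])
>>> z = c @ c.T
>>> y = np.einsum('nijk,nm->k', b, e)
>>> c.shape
(37, 5)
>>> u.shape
(19, 17)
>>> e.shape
(17, 17)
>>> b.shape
(17, 5, 3, 31)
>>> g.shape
(3, 5, 37)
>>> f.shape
(29, 5, 3, 31)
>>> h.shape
(31, 3, 5, 29)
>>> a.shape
(3, 37)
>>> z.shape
(37, 37)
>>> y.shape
(31,)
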